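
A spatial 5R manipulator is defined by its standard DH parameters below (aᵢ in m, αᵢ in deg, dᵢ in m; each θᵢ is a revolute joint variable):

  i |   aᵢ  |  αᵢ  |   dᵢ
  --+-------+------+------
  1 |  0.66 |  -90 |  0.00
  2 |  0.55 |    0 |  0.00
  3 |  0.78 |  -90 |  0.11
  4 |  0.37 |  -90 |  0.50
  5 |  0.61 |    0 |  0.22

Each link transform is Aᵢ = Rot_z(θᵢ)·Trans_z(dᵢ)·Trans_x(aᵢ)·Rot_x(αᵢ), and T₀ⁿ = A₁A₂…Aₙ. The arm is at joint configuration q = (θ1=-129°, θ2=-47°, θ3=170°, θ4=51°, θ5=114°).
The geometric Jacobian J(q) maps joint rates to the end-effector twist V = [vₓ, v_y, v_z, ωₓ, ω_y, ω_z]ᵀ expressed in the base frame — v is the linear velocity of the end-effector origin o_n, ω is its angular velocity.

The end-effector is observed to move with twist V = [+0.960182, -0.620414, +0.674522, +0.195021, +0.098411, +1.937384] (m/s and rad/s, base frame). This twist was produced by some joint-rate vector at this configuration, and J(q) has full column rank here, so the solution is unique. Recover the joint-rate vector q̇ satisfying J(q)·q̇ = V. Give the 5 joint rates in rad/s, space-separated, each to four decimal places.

0.9240 0.2670 0.4230 0.7190 0.9540

o_n = [-0.5423, -0.4740, -0.2040]
J₁: ẑ×o_n = [0.4740, -0.5423, 0.0000], ω = ẑ
J2: z=[0.7771, -0.6293, 0.0000] o=[-0.4154, -0.5129, 0.0000] → [0.1284, 0.1586, -0.0496, 0.7771, -0.6293, 0.0000]
J3: z=[0.7771, -0.6293, 0.0000] o=[-0.6514, -0.8044, 0.4022] → [0.3816, 0.4712, 0.3255, 0.7771, -0.6293, 0.0000]
J4: z=[0.5278, 0.6518, 0.5446] o=[-0.2986, -0.5435, -0.2519] → [-0.0067, -0.1580, 0.1956, 0.5278, 0.6518, 0.5446]
J5: z=[-0.7554, 0.0671, 0.6518] o=[-0.1783, 0.0619, -0.1749] → [0.3473, -0.2593, 0.4292, -0.7554, 0.0671, 0.6518]
q̇ = J⁺·V = [0.9240, 0.2670, 0.4230, 0.7190, 0.9540]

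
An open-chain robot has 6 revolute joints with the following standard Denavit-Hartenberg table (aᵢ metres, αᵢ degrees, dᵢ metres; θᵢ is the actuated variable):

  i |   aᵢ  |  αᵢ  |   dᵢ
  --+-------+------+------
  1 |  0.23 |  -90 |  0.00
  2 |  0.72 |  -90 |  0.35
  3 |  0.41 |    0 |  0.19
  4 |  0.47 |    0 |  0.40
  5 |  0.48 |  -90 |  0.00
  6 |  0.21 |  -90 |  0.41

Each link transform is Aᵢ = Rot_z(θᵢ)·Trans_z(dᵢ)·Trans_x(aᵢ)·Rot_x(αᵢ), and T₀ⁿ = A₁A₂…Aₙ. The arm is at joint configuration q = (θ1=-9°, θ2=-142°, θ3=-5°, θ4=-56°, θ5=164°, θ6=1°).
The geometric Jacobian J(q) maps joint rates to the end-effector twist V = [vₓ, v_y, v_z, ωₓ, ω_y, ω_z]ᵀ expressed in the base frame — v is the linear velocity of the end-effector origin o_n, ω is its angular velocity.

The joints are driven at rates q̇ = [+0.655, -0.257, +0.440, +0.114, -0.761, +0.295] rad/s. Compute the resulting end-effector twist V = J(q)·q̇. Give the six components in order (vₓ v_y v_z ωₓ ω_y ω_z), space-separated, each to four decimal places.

-0.7734 -0.3294 0.1056 0.0680 -0.2038 0.3149

o_n = [-0.0063, 0.2204, 0.9556]
J₁: ẑ×o_n = [-0.2204, -0.0063, 0.0000], ω = ẑ
J2: z=[0.1564, 0.9877, 0.0000] o=[0.2272, -0.0360, 0.0000] → [0.9438, -0.1495, 0.2707, 0.1564, 0.9877, 0.0000]
J3: z=[0.6081, -0.0963, 0.7880] o=[-0.2785, 0.3985, 0.4433] → [0.0909, -0.0970, -0.0820, 0.6081, -0.0963, 0.7880]
J4: z=[0.6081, -0.0963, 0.7880] o=[-0.4752, 0.4658, 0.8445] → [0.1827, 0.3020, -0.1040, 0.6081, -0.0963, 0.7880]
J5: z=[0.6081, -0.0963, 0.7880] o=[-0.3450, 0.8614, 1.2999] → [0.5382, 0.4764, -0.3571, 0.6081, -0.0963, 0.7880]
J6: z=[0.7936, 0.1021, -0.5999] o=[-0.3342, 0.3861, 1.2335] → [-0.1278, 0.0239, -0.1649, 0.7936, 0.1021, -0.5999]
V = J·q̇ = [-0.7734, -0.3294, 0.1056, 0.0680, -0.2038, 0.3149]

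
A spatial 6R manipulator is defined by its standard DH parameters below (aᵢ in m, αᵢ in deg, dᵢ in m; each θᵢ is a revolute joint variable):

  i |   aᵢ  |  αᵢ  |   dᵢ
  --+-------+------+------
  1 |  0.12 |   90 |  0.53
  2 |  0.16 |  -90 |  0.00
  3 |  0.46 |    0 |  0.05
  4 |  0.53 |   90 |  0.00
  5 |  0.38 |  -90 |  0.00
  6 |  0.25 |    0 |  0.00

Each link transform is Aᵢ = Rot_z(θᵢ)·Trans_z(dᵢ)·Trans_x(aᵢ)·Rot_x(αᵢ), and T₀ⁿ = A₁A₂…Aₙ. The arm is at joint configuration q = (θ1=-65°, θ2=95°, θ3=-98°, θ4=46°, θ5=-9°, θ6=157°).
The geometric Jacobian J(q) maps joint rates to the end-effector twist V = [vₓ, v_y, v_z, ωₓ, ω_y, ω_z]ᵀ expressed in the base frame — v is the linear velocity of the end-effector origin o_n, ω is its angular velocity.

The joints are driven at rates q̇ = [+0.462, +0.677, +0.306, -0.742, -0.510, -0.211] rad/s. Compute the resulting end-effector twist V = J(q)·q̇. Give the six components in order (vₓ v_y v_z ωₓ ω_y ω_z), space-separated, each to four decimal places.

-0.1265 -0.1841 -0.0697 -0.0482 -0.6941 0.8983

o_n = [-0.8248, -0.4310, 1.1158]
J₁: ẑ×o_n = [0.4310, -0.8248, 0.0000], ω = ẑ
J2: z=[-0.9063, -0.4226, 0.0000] o=[0.0507, -0.1088, 0.5300] → [-0.2476, 0.5309, -0.0779, -0.9063, -0.4226, 0.0000]
J3: z=[-0.4210, 0.9029, -0.0872] o=[0.0448, -0.0961, 0.6894] → [0.3558, 0.2553, 0.9261, -0.4210, 0.9029, -0.0872]
J4: z=[-0.4210, 0.9029, -0.0872] o=[-0.3867, -0.2485, 0.6213] → [0.4306, 0.2464, 0.4723, -0.4210, 0.9029, -0.0872]
J5: z=[-0.5290, -0.3224, -0.7850] o=[-0.7773, -0.3993, 0.9463] → [-0.0796, 0.1270, 0.0015, -0.5290, -0.3224, -0.7850]
J6: z=[-0.5311, 0.8473, 0.0099] o=[-1.0288, -0.5597, 1.1817] → [-0.0571, -0.0330, -0.2412, -0.5311, 0.8473, 0.0099]
V = J·q̇ = [-0.1265, -0.1841, -0.0697, -0.0482, -0.6941, 0.8983]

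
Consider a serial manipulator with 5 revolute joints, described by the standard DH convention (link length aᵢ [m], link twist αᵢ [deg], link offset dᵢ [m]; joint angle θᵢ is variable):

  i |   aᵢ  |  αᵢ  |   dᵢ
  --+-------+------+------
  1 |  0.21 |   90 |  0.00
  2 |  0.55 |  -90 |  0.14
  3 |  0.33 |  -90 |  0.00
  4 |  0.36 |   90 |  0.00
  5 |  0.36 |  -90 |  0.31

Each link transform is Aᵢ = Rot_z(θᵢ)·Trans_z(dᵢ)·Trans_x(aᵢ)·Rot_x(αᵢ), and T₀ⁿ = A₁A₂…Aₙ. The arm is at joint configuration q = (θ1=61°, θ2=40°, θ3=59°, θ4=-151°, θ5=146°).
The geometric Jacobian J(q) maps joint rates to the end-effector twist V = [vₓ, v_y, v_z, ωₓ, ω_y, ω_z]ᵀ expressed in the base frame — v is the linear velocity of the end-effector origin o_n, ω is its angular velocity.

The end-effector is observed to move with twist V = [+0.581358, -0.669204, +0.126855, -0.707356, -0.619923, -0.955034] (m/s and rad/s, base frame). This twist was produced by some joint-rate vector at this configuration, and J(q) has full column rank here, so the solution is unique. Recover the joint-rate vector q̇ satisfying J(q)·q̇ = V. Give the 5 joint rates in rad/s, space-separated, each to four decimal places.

-0.8680 0.2660 0.2810 0.9300 -0.2530

o_n = [0.2787, 0.6504, 0.0994]
J₁: ẑ×o_n = [-0.6504, 0.2787, 0.0000], ω = ẑ
J2: z=[0.8746, -0.4848, 0.0000] o=[0.1018, 0.1837, 0.0000] → [-0.0482, -0.0870, 0.4939, 0.8746, -0.4848, 0.0000]
J3: z=[-0.3116, -0.5622, 0.7660] o=[0.4285, 0.4843, 0.3535] → [0.0156, -0.1940, -0.1360, -0.3116, -0.5622, 0.7660]
J4: z=[-0.7688, -0.3246, -0.5510] o=[0.2442, 0.7353, 0.4628] → [0.0711, -0.2983, 0.0765, -0.7688, -0.3246, -0.5510]
J5: z=[0.5433, 0.1229, -0.8305] o=[0.3657, 0.3977, 0.4922] → [0.1615, 0.2857, 0.1480, 0.5433, 0.1229, -0.8305]
q̇ = J⁺·V = [-0.8680, 0.2660, 0.2810, 0.9300, -0.2530]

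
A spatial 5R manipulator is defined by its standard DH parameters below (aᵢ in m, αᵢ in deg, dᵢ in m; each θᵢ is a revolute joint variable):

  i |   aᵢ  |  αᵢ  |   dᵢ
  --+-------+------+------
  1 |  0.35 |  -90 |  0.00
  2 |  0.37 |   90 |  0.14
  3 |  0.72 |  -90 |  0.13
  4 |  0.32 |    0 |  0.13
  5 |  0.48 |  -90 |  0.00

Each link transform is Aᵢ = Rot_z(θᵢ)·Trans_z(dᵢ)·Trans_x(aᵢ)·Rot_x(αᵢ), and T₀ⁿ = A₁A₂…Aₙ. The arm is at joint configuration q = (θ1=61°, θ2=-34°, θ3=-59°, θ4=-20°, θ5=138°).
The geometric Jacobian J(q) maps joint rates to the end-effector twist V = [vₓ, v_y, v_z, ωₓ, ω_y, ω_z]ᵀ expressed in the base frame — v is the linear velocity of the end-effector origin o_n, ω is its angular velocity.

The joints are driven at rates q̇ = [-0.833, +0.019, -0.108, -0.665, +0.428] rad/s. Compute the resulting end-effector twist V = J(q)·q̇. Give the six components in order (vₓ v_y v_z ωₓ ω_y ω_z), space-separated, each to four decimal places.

o_n = [0.9931, 0.8122, 0.3454]
J₁: ẑ×o_n = [-0.8122, 0.9931, 0.0000], ω = ẑ
J2: z=[-0.8746, 0.4848, 0.0000] o=[0.1697, 0.3061, 0.0000] → [0.1675, 0.3021, -0.8418, -0.8746, 0.4848, 0.0000]
J3: z=[-0.2711, -0.4891, 0.8290] o=[0.1959, 0.6423, 0.2069] → [-0.2086, 0.6984, 0.3438, -0.2711, -0.4891, 0.8290]
J4: z=[-0.1059, 0.8712, 0.4793] o=[0.8495, 0.5484, 0.5220] → [-0.2803, 0.0501, -0.1530, -0.1059, 0.8712, 0.4793]
J5: z=[-0.1059, 0.8712, 0.4793] o=[1.0938, 0.5954, 0.7617] → [-0.4666, -0.0924, 0.0648, -0.1059, 0.8712, 0.4793]
V = J·q̇ = [0.6890, -0.9698, 0.0763, 0.0378, -0.1444, -1.0361]

0.6890 -0.9698 0.0763 0.0378 -0.1444 -1.0361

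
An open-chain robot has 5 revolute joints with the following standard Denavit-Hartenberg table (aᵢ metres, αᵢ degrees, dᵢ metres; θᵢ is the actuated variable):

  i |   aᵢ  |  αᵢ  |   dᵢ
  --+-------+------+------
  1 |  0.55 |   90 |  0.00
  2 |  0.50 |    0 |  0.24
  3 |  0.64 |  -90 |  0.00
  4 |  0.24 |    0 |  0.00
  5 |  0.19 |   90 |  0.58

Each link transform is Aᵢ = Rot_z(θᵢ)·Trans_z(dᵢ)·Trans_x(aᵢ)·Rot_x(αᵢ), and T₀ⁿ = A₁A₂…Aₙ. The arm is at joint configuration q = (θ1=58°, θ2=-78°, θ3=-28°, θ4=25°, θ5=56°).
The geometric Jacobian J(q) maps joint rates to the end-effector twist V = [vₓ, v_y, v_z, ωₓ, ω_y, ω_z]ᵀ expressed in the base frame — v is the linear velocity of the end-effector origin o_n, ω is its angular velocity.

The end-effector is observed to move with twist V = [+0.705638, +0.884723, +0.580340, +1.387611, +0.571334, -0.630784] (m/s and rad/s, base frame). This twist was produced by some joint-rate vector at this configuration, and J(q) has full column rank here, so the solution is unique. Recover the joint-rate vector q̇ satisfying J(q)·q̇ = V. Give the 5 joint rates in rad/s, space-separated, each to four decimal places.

o_n = [0.4708, 0.8460, -1.5018]
J₁: ẑ×o_n = [-0.8460, 0.4708, 0.0000], ω = ẑ
J2: z=[0.8480, -0.5299, 0.0000] o=[0.2915, 0.4664, 0.0000] → [0.7958, 1.2736, 0.4169, 0.8480, -0.5299, 0.0000]
J3: z=[0.8480, -0.5299, 0.0000] o=[0.5501, 0.4274, -0.4891] → [0.5367, 0.8588, 0.3130, 0.8480, -0.5299, 0.0000]
J4: z=[0.5094, 0.8152, -0.2756] o=[0.4566, 0.2778, -1.1043] → [-0.1674, 0.1986, 0.2779, 0.5094, 0.8152, -0.2756]
J5: z=[0.5094, 0.8152, -0.2756] o=[0.3388, 0.2807, -1.3134] → [0.0022, 0.0596, 0.1804, 0.5094, 0.8152, -0.2756]
q̇ = J⁺·V = [-0.2810, 0.2990, 0.5750, 0.4800, 0.7890]

-0.2810 0.2990 0.5750 0.4800 0.7890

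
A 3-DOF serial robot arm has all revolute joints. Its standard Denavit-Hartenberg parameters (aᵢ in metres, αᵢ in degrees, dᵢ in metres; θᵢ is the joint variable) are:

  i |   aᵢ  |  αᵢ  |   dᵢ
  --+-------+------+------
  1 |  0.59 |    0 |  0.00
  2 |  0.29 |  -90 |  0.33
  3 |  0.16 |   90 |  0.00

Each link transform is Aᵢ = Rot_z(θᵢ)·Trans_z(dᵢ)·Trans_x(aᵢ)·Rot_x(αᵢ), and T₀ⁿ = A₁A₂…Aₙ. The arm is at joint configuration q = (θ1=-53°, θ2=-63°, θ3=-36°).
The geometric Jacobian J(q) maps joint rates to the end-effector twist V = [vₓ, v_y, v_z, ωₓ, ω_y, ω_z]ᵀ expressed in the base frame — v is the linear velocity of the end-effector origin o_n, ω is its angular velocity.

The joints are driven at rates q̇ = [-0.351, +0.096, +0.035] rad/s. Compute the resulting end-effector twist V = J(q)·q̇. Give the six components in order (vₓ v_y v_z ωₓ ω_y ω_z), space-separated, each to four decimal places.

o_n = [0.1712, -0.8482, 0.4240]
J₁: ẑ×o_n = [0.8482, 0.1712, -0.0000], ω = ẑ
J2: z=[0.0000, 0.0000, 1.0000] o=[0.3551, -0.4712, 0.0000] → [0.3770, -0.1839, 0.0000, 0.0000, 0.0000, 1.0000]
J3: z=[0.8988, -0.4384, 0.0000] o=[0.2279, -0.7318, 0.3300] → [-0.0412, -0.0845, -0.1294, 0.8988, -0.4384, 0.0000]
V = J·q̇ = [-0.2630, -0.0807, -0.0045, 0.0315, -0.0153, -0.2550]

-0.2630 -0.0807 -0.0045 0.0315 -0.0153 -0.2550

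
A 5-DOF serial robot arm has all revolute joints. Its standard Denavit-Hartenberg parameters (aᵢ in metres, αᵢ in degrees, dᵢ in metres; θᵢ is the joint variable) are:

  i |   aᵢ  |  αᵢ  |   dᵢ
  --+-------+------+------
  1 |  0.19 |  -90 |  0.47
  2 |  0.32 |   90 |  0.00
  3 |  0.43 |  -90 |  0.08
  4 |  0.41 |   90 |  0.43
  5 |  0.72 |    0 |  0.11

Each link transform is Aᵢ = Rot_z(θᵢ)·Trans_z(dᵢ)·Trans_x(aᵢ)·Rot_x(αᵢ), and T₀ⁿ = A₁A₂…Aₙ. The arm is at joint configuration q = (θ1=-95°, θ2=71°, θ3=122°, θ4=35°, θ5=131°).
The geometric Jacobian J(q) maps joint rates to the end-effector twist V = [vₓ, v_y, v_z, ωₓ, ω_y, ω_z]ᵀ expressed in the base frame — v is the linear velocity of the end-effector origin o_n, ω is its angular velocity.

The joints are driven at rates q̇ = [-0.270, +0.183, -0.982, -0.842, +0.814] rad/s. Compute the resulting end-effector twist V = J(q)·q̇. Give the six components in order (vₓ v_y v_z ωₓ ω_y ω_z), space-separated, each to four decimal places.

o_n = [-0.1530, -0.1310, 1.2364]
J₁: ẑ×o_n = [0.1310, -0.1530, 0.0000], ω = ẑ
J2: z=[0.9962, -0.0872, 0.0000] o=[-0.0166, -0.1893, 0.4700] → [-0.0668, -0.7635, 0.0462, 0.9962, -0.0872, 0.0000]
J3: z=[-0.0824, -0.9419, 0.3256] o=[-0.0256, -0.2931, 0.1674] → [-1.0597, 0.0466, -0.1333, -0.0824, -0.9419, 0.3256]
J4: z=[-0.5038, 0.3212, 0.8018] o=[0.3375, -0.3263, 0.4089] → [0.1092, 0.0236, 0.0592, -0.5038, 0.3212, 0.8018]
J5: z=[0.4257, -0.7154, 0.5541] o=[0.4290, 0.0662, 0.8454] → [-0.1704, -0.4889, -0.5003, 0.4257, -0.7154, 0.5541]
V = J·q̇ = [0.7623, -0.5621, -0.3177, 1.0340, 0.0562, -0.8138]

0.7623 -0.5621 -0.3177 1.0340 0.0562 -0.8138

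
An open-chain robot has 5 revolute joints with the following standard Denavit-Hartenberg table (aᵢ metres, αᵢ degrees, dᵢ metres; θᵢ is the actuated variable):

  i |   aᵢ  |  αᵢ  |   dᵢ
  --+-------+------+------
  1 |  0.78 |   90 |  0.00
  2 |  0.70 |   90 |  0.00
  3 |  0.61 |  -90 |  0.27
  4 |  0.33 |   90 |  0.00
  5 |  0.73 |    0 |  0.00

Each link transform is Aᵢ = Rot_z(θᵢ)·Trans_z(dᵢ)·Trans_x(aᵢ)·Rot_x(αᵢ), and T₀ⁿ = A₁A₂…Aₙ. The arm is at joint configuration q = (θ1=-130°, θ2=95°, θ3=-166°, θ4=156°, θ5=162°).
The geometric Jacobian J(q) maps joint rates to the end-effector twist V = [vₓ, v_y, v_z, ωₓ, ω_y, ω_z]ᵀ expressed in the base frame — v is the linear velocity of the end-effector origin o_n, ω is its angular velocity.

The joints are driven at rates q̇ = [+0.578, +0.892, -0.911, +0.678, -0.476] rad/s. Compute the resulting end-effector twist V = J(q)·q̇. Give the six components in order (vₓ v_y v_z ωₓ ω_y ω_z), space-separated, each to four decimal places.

0.4312 0.1447 0.0323 0.1094 0.5675 0.8870

o_n = [-0.4357, -1.2146, -0.1231]
J₁: ẑ×o_n = [1.2146, -0.4357, 0.0000], ω = ẑ
J2: z=[-0.7660, 0.6428, 0.0000] o=[-0.5014, -0.5975, 0.0000] → [-0.0792, -0.0943, 0.4305, -0.7660, 0.6428, 0.0000]
J3: z=[-0.6403, -0.7631, 0.0872] o=[-0.4622, -0.5508, 0.6973] → [0.6840, -0.5231, 0.4453, -0.6403, -0.7631, 0.0872]
J4: z=[0.7568, -0.6075, 0.2410] o=[-0.5552, -0.8912, 0.1312] → [0.2325, 0.2213, -0.1722, 0.7568, -0.6075, 0.2410]
J5: z=[0.6382, 0.6076, -0.4728] o=[-0.5087, -0.7224, 0.4109] → [-0.5572, 0.3064, -0.3585, 0.6382, 0.6076, -0.4728]
V = J·q̇ = [0.4312, 0.1447, 0.0323, 0.1094, 0.5675, 0.8870]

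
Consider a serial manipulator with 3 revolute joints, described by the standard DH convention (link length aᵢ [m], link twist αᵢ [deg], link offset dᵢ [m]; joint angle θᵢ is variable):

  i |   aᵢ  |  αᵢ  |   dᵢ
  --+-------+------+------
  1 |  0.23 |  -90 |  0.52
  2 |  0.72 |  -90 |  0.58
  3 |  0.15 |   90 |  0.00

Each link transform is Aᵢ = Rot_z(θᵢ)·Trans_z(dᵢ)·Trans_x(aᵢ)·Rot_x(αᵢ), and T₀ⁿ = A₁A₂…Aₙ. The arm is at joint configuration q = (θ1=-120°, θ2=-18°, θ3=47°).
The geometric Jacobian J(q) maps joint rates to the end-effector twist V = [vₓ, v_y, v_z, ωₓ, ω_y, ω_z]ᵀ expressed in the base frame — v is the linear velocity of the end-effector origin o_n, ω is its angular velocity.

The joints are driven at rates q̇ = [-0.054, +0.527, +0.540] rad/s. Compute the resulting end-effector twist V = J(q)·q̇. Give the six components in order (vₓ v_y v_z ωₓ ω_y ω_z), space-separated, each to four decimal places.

o_n = [-0.0987, -1.1116, 0.7741]
J₁: ẑ×o_n = [1.1116, -0.0987, 0.0000], ω = ẑ
J2: z=[0.8660, -0.5000, 0.0000] o=[-0.1150, -0.1992, 0.5200] → [-0.1271, -0.2201, -0.7821, 0.8660, -0.5000, 0.0000]
J3: z=[-0.1545, -0.2676, -0.9511] o=[0.0449, -1.0822, 0.7425] → [-0.0364, 0.1415, -0.0339, -0.1545, -0.2676, -0.9511]
V = J·q̇ = [-0.1467, -0.0342, -0.4304, 0.3730, -0.4080, -0.5676]

-0.1467 -0.0342 -0.4304 0.3730 -0.4080 -0.5676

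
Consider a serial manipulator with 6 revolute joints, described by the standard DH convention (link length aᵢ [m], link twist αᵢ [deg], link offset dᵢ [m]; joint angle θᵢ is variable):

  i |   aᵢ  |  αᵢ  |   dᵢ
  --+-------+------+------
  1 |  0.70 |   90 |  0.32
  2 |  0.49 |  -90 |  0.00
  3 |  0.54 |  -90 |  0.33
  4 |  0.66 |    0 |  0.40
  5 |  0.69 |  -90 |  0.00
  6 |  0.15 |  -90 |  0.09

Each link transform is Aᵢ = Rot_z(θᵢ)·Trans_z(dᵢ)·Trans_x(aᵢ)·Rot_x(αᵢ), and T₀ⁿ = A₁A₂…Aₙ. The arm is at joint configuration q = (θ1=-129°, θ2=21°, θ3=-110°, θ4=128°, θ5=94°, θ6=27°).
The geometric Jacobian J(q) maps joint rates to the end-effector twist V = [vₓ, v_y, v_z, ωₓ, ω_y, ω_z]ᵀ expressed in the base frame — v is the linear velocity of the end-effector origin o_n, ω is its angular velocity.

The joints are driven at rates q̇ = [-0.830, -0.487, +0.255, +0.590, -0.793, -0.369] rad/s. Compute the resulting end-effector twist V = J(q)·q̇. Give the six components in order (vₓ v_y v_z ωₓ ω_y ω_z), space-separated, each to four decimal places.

o_n = [-0.6820, -1.2863, 1.0581]
J₁: ẑ×o_n = [1.2863, -0.6820, 0.0000], ω = ẑ
J2: z=[-0.7771, 0.6293, 0.0000] o=[-0.4405, -0.5440, 0.3200] → [0.4645, 0.5736, 0.7288, -0.7771, 0.6293, 0.0000]
J3: z=[0.2255, 0.2785, 0.9336] o=[-0.7284, -0.8995, 0.4956] → [0.5177, -0.0835, -0.1002, 0.2255, 0.2785, 0.9336]
J4: z=[-0.8179, -0.4665, 0.3368] o=[-0.9398, -0.3543, 0.7375] → [0.1643, 0.3491, 0.8826, -0.8179, -0.4665, 0.3368]
J5: z=[-0.8179, -0.4665, 0.3368] o=[-1.1692, -1.0269, 0.4365] → [-0.2027, 0.6725, 0.4395, -0.8179, -0.4665, 0.3368]
J6: z=[-0.1866, 0.7687, 0.6118] o=[-0.7936, -1.3287, 0.9303] → [0.0722, 0.0921, -0.0938, -0.1866, 0.7687, 0.6118]
V = J·q̇ = [-0.9308, -0.0960, -0.1737, 0.6709, -0.4244, -0.8860]

-0.9308 -0.0960 -0.1737 0.6709 -0.4244 -0.8860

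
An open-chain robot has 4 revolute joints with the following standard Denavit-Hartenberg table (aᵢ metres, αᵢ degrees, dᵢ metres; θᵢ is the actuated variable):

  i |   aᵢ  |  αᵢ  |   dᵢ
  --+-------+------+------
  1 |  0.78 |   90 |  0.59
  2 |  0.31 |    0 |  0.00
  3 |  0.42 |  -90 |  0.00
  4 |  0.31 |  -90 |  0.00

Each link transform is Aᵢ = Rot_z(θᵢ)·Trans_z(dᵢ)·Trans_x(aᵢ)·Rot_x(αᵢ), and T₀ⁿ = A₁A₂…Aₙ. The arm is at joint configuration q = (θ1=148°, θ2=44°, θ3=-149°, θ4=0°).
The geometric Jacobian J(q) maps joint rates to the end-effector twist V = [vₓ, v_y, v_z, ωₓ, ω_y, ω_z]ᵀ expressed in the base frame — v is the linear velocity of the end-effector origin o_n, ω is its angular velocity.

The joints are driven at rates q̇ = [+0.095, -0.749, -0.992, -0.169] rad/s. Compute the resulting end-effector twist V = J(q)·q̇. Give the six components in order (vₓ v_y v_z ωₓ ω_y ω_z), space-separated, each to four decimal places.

0.8911 -0.5862 0.1619 -0.7842 -1.5630 0.1387

o_n = [-0.6904, 0.4314, 0.1002]
J₁: ẑ×o_n = [-0.4314, -0.6904, 0.0000], ω = ẑ
J2: z=[0.5299, 0.8480, 0.0000] o=[-0.6615, 0.4133, 0.5900] → [-0.4154, 0.2595, 0.0341, 0.5299, 0.8480, 0.0000]
J3: z=[0.5299, 0.8480, 0.0000] o=[-0.8506, 0.5315, 0.8053] → [-0.5980, 0.3737, -0.1889, 0.5299, 0.8480, 0.0000]
J4: z=[-0.8192, 0.5119, -0.2588] o=[-0.7584, 0.4739, 0.3997] → [-0.1643, -0.2629, -0.0000, -0.8192, 0.5119, -0.2588]
V = J·q̇ = [0.8911, -0.5862, 0.1619, -0.7842, -1.5630, 0.1387]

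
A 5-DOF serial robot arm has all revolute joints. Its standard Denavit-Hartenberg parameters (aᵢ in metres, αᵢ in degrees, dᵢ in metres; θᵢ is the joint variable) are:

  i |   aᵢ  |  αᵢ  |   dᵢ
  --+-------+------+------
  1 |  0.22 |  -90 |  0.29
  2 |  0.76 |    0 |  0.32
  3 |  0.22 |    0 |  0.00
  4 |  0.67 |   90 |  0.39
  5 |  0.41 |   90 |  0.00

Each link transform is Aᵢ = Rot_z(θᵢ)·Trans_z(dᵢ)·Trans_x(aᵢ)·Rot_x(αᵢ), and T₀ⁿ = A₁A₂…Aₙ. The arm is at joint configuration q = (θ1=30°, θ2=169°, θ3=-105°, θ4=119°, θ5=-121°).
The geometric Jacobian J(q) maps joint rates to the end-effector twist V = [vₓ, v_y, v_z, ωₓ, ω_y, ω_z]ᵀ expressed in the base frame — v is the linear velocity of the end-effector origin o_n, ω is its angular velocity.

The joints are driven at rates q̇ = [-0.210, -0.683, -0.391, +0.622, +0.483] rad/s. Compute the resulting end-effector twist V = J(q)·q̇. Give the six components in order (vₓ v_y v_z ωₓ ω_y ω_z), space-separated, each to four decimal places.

o_n = [-0.9481, -0.1334, -0.0287]
J₁: ẑ×o_n = [0.1334, -0.9481, 0.0000], ω = ẑ
J2: z=[-0.5000, 0.8660, 0.0000] o=[0.1905, 0.1100, 0.2900] → [-0.2760, -0.1594, 1.1078, -0.5000, 0.8660, 0.0000]
J3: z=[-0.5000, 0.8660, 0.0000] o=[-0.6156, 0.0141, 0.1450] → [-0.1504, -0.0869, 0.3618, -0.5000, 0.8660, 0.0000]
J4: z=[-0.5000, 0.8660, 0.0000] o=[-0.5320, 0.0623, -0.0527] → [0.0208, 0.0120, 0.4582, -0.5000, 0.8660, 0.0000]
J5: z=[-0.0453, -0.0262, -0.9986] o=[-1.3065, 0.0655, -0.0177] → [-0.1984, -0.3584, 0.0184, -0.0453, -0.0262, -0.9986]
V = J·q̇ = [0.1365, 0.1763, -0.6042, 0.2041, -0.4041, -0.6923]

0.1365 0.1763 -0.6042 0.2041 -0.4041 -0.6923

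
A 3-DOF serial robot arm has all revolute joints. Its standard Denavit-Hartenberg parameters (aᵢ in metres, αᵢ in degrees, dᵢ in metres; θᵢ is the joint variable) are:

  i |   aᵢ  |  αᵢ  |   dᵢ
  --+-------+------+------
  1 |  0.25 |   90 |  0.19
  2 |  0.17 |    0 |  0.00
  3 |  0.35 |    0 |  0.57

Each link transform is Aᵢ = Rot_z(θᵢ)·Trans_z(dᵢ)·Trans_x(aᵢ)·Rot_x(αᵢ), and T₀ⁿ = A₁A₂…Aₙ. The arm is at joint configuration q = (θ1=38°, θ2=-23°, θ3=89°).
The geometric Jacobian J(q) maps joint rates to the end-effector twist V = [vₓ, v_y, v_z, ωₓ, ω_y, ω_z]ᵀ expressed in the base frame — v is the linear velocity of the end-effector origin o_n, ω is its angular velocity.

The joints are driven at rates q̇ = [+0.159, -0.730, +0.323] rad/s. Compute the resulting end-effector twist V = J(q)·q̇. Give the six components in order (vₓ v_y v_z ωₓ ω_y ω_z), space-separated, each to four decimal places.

o_n = [0.7834, -0.1113, 0.4433]
J₁: ẑ×o_n = [0.1113, 0.7834, -0.0000], ω = ẑ
J2: z=[0.6157, -0.7880, 0.0000] o=[0.1970, 0.1539, 0.1900] → [-0.1996, -0.1560, 0.2988, 0.6157, -0.7880, 0.0000]
J3: z=[0.6157, -0.7880, 0.0000] o=[0.3203, 0.2503, 0.1236] → [-0.2520, -0.1969, 0.1424, 0.6157, -0.7880, 0.0000]
V = J·q̇ = [0.0820, 0.1748, -0.1722, -0.2506, 0.3207, 0.1590]

0.0820 0.1748 -0.1722 -0.2506 0.3207 0.1590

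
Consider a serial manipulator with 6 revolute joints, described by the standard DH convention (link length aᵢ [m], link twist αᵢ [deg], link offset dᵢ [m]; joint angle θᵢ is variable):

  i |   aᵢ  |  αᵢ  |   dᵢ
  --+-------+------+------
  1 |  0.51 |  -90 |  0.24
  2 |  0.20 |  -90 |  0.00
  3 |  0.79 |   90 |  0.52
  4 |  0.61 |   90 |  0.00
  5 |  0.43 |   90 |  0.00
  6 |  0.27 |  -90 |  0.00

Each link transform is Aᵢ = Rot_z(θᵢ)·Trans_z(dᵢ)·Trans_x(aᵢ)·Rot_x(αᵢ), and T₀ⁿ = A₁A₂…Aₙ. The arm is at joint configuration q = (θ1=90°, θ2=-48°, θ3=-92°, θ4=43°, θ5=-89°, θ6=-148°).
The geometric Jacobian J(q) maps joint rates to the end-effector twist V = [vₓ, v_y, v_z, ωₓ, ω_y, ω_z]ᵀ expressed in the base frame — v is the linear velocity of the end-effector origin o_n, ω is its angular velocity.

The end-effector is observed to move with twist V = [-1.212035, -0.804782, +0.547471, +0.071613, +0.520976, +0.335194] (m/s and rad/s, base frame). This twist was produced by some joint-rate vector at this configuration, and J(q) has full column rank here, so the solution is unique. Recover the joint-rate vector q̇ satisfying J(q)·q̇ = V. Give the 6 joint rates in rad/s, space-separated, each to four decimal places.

0.7030 -0.4970 -0.0000 -0.1030 -0.1750 -0.7410

o_n = [-1.1474, 1.5267, -0.1896]
J₁: ẑ×o_n = [-1.5267, -1.1474, 0.0000], ω = ẑ
J2: z=[-1.0000, 0.0000, 0.0000] o=[0.0000, 0.5100, 0.2400] → [-0.0000, -0.4296, -1.0167, -1.0000, 0.0000, 0.0000]
J3: z=[-0.0000, 0.7431, -0.6691] o=[0.0000, 0.6438, 0.3886] → [0.1610, 0.7678, 0.8527, -0.0000, 0.7431, -0.6691]
J4: z=[0.0349, -0.6687, -0.7427] o=[-0.7895, 1.0118, 0.0202] → [0.5227, 0.2731, -0.2214, 0.0349, -0.6687, -0.7427]
J5: z=[-0.6816, -0.5594, 0.4717] o=[-1.2354, 1.3106, -0.2697] → [-0.1468, 0.0961, -0.0981, -0.6816, -0.5594, 0.4717]
J6: z=[0.7302, -0.4780, 0.4882] o=[-1.2559, 1.6017, 0.0460] → [0.1492, 0.2250, -0.0029, 0.7302, -0.4780, 0.4882]
q̇ = J⁺·V = [0.7030, -0.4970, -0.0000, -0.1030, -0.1750, -0.7410]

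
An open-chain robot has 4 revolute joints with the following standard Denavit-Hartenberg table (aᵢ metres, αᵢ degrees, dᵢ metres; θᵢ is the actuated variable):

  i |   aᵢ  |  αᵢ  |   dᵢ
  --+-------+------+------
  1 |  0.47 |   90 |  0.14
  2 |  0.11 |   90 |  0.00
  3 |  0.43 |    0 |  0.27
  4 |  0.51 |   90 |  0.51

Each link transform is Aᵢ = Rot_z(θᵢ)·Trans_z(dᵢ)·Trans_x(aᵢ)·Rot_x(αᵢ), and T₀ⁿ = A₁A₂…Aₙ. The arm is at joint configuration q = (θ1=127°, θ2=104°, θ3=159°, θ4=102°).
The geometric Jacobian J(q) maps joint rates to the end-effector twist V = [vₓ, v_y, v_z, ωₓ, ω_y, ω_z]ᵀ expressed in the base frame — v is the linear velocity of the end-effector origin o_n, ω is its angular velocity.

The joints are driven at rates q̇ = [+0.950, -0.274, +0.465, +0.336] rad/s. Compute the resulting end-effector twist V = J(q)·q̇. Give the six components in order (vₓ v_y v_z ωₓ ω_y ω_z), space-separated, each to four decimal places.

o_n = [-1.0716, 0.8411, -0.0315]
J₁: ẑ×o_n = [-0.8411, -1.0716, 0.0000], ω = ẑ
J2: z=[0.7986, 0.6018, 0.0000] o=[-0.2829, 0.3754, 0.1400] → [-0.1032, 0.1370, 0.8466, 0.7986, 0.6018, 0.0000]
J3: z=[-0.5839, 0.7749, 0.2419] o=[-0.2668, 0.3541, 0.2467] → [-0.3334, -0.3572, 0.3392, -0.5839, 0.7749, 0.2419]
J4: z=[-0.5839, 0.7749, 0.2419] o=[-0.3599, 0.7336, -0.0775] → [0.0096, -0.1453, 0.4888, -0.5839, 0.7749, 0.2419]
V = J·q̇ = [-0.9226, -1.2705, 0.0900, -0.6866, 0.4558, 1.1438]

-0.9226 -1.2705 0.0900 -0.6866 0.4558 1.1438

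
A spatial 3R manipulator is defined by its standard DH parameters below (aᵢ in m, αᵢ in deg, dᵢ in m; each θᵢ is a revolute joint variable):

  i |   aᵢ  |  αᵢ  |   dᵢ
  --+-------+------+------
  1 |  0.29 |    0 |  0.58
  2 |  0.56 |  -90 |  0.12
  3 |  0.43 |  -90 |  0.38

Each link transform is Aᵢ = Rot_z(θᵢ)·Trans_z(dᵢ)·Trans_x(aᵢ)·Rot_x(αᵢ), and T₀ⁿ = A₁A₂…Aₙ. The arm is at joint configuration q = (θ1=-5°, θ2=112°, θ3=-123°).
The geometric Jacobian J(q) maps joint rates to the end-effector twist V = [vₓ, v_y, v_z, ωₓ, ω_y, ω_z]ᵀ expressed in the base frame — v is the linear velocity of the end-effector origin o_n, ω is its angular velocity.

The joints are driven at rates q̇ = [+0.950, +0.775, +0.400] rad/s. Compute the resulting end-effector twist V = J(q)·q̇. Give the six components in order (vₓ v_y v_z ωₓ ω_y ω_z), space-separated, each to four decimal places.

o_n = [-0.1698, 0.1752, 1.0606]
J₁: ẑ×o_n = [-0.1752, -0.1698, 0.0000], ω = ẑ
J2: z=[0.0000, 0.0000, 1.0000] o=[0.2889, -0.0253, 0.5800] → [-0.2005, -0.4587, 0.0000, 0.0000, 0.0000, 1.0000]
J3: z=[-0.9563, -0.2924, 0.0000] o=[0.1252, 0.5103, 0.7000] → [-0.1054, 0.3449, 0.2342, -0.9563, -0.2924, 0.0000]
V = J·q̇ = [-0.3640, -0.3788, 0.0937, -0.3825, -0.1169, 1.7250]

-0.3640 -0.3788 0.0937 -0.3825 -0.1169 1.7250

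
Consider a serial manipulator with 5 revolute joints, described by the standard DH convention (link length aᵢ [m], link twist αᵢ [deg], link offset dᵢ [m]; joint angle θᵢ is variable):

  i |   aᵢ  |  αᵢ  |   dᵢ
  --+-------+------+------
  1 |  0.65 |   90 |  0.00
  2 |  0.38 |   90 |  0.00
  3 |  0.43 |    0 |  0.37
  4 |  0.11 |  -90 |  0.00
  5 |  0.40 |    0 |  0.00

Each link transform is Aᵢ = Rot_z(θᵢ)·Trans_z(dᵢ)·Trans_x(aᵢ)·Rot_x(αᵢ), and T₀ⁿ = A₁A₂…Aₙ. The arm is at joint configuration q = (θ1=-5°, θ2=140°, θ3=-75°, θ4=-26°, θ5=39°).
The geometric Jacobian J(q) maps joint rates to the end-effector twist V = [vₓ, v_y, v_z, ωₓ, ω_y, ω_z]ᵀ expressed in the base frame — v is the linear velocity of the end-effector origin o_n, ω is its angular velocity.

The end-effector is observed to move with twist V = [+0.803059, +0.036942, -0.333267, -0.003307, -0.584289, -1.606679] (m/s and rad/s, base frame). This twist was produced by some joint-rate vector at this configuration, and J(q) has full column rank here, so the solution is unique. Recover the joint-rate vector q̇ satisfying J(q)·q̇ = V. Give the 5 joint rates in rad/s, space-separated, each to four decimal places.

o_n = [0.4818, 0.7895, 0.3548]
J₁: ẑ×o_n = [-0.7895, 0.4818, 0.0000], ω = ẑ
J2: z=[-0.0872, -0.9962, 0.0000] o=[0.6475, -0.0567, 0.0000] → [-0.3534, 0.0309, -0.2388, -0.0872, -0.9962, 0.0000]
J3: z=[0.6403, -0.0560, 0.7660] o=[0.3575, -0.0313, 0.2443] → [-0.6349, 0.0244, 0.5325, 0.6403, -0.0560, 0.7660]
J4: z=[0.6403, -0.0560, 0.7660] o=[0.5457, 0.3692, 0.5992] → [-0.3083, 0.1076, 0.2656, 0.6403, -0.0560, 0.7660]
J5: z=[-0.7325, 0.2556, 0.6310] o=[0.5712, 0.4754, 0.5857] → [-0.2572, -0.2255, -0.2073, -0.7325, 0.2556, 0.6310]
q̇ = J⁺·V = [-0.2600, 0.4070, -0.6020, -0.3990, -0.9190]

-0.2600 0.4070 -0.6020 -0.3990 -0.9190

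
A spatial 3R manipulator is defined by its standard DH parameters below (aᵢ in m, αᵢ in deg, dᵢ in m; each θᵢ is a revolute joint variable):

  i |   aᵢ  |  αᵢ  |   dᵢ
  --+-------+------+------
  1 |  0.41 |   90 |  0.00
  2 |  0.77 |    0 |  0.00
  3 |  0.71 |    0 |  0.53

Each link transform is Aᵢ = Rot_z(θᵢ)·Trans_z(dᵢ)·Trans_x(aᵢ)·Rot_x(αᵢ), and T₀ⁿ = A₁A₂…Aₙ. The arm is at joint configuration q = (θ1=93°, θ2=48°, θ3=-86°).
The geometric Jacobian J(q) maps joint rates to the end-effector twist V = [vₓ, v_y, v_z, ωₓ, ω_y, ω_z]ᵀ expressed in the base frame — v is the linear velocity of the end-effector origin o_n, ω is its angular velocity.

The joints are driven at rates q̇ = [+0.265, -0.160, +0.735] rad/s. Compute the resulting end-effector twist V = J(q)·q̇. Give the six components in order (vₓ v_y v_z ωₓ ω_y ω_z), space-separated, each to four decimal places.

o_n = [0.4516, 1.5104, 0.1351]
J₁: ẑ×o_n = [-1.5104, 0.4516, 0.0000], ω = ẑ
J2: z=[0.9986, 0.0523, 0.0000] o=[-0.0215, 0.4094, 0.0000] → [0.0071, -0.1349, 1.0747, 0.9986, 0.0523, 0.0000]
J3: z=[0.9986, 0.0523, 0.0000] o=[-0.0484, 0.9240, 0.5722] → [-0.0229, 0.4365, 0.5595, 0.9986, 0.0523, 0.0000]
V = J·q̇ = [-0.4182, 0.4621, 0.2393, 0.5742, 0.0301, 0.2650]

-0.4182 0.4621 0.2393 0.5742 0.0301 0.2650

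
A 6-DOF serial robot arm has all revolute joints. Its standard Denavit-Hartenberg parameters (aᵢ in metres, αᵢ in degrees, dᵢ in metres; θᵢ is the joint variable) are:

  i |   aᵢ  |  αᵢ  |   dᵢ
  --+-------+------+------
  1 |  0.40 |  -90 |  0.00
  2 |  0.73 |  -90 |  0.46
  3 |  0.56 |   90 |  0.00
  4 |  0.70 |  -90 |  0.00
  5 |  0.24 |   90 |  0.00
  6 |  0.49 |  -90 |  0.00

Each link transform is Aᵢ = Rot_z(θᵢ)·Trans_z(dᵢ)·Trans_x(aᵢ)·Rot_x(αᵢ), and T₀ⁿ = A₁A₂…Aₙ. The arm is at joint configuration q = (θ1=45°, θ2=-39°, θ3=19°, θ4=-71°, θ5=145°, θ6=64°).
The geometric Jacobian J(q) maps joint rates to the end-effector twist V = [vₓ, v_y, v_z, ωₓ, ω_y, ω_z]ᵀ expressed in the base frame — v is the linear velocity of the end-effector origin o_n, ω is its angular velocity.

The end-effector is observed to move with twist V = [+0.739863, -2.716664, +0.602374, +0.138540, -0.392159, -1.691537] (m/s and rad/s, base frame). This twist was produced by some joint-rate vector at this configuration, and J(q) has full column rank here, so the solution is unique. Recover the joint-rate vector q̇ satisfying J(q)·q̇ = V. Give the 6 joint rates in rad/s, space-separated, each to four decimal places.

-0.8030 -0.6720 0.9160 0.1580 -0.8260 0.1280

o_n = [1.2245, 1.0276, 1.1796]
J₁: ẑ×o_n = [-1.0276, 1.2245, 0.0000], ω = ẑ
J2: z=[-0.7071, 0.7071, 0.0000] o=[0.2828, 0.2828, 0.0000] → [0.8341, 0.8341, -1.1925, -0.7071, 0.7071, 0.0000]
J3: z=[0.4450, 0.4450, -0.7771] o=[0.3587, 1.0093, 0.4594] → [0.3347, -0.9933, -0.3771, 0.4450, 0.4450, -0.7771]
J4: z=[-0.4897, 0.8475, 0.2049] o=[0.7786, 1.1713, 0.7926] → [0.3574, 0.2808, -0.3076, -0.4897, 0.8475, 0.2049]
J5: z=[0.8538, 0.4185, 0.3096] o=[0.6550, 0.9427, 1.4426] → [-0.1363, 0.4009, -0.1659, 0.8538, 0.4185, 0.3096]
J6: z=[0.2998, -0.8815, 0.3647] o=[0.7571, 0.8903, 1.2318] → [-0.0040, 0.1862, 0.4532, 0.2998, -0.8815, 0.3647]
q̇ = J⁺·V = [-0.8030, -0.6720, 0.9160, 0.1580, -0.8260, 0.1280]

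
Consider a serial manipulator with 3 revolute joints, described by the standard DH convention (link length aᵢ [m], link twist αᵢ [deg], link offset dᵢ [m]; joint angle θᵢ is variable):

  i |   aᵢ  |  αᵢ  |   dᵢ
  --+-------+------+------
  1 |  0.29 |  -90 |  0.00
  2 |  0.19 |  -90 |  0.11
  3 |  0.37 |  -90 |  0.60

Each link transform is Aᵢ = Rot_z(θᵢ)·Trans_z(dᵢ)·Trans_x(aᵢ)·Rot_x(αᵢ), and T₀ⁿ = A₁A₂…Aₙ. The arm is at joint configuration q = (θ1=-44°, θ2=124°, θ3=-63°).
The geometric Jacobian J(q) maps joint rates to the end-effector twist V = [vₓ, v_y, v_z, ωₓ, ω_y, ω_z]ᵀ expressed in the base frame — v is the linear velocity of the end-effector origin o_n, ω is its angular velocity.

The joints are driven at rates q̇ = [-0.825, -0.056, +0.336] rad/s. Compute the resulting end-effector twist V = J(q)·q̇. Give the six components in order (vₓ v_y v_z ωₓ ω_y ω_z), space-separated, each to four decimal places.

o_n = [0.0122, 0.5994, 0.0387]
J₁: ẑ×o_n = [-0.5994, 0.0122, 0.0000], ω = ẑ
J2: z=[0.6947, 0.7193, 0.0000] o=[0.2086, -0.2015, 0.0000] → [0.0279, -0.0269, 0.6976, 0.6947, 0.7193, 0.0000]
J3: z=[-0.5964, 0.5759, 0.5592] o=[0.2086, -0.0485, -0.1575] → [-0.2493, 0.0072, -0.2733, -0.5964, 0.5759, 0.5592]
V = J·q̇ = [0.4092, -0.0061, -0.1309, -0.2393, 0.1532, -0.6371]

0.4092 -0.0061 -0.1309 -0.2393 0.1532 -0.6371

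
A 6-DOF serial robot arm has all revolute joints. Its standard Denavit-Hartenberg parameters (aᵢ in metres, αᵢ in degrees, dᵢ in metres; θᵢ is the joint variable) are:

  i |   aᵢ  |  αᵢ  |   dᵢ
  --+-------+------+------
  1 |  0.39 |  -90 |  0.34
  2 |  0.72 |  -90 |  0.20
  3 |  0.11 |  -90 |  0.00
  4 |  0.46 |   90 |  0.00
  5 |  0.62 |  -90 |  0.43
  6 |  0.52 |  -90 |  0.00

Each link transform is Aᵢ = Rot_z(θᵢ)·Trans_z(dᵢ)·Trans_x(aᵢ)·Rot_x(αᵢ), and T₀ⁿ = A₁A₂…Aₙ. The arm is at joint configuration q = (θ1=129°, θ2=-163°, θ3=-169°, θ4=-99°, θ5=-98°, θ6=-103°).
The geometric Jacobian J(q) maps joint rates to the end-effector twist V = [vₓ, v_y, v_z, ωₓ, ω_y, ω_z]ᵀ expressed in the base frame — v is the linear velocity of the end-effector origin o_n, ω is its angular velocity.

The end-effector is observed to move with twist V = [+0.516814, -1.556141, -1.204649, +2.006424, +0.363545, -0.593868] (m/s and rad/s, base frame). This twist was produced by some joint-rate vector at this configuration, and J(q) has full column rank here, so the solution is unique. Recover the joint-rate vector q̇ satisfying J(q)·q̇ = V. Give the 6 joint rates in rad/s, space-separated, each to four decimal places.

-0.2030 -0.9130 -0.9090 -0.6460 0.9240 0.4020

o_n = [0.9589, -0.4593, 1.0024]
J₁: ẑ×o_n = [0.4593, 0.9589, -0.0000], ω = ẑ
J2: z=[-0.7771, -0.6293, 0.0000] o=[-0.2454, 0.3031, 0.3400] → [-0.4169, 0.5148, 1.3503, -0.7771, -0.6293, 0.0000]
J3: z=[-0.1840, 0.2272, 0.9563] o=[0.0324, -0.3579, 0.5505] → [0.1996, 0.9691, -0.1918, -0.1840, 0.2272, 0.9563]
J4: z=[-0.6480, -0.7596, 0.0558] o=[-0.0488, -0.2908, 0.5189] → [-0.3578, 0.3695, 0.8746, -0.6480, -0.7596, 0.0558]
J5: z=[0.7587, -0.6375, 0.1339] o=[-0.0793, -0.2315, 0.9741] → [0.0124, 0.1175, 0.4890, 0.7587, -0.6375, 0.1339]
J6: z=[0.0247, 0.2335, 0.9720] o=[0.6506, -0.0504, 0.9120] → [0.4186, 0.2974, -0.0821, 0.0247, 0.2335, 0.9720]
q̇ = J⁺·V = [-0.2030, -0.9130, -0.9090, -0.6460, 0.9240, 0.4020]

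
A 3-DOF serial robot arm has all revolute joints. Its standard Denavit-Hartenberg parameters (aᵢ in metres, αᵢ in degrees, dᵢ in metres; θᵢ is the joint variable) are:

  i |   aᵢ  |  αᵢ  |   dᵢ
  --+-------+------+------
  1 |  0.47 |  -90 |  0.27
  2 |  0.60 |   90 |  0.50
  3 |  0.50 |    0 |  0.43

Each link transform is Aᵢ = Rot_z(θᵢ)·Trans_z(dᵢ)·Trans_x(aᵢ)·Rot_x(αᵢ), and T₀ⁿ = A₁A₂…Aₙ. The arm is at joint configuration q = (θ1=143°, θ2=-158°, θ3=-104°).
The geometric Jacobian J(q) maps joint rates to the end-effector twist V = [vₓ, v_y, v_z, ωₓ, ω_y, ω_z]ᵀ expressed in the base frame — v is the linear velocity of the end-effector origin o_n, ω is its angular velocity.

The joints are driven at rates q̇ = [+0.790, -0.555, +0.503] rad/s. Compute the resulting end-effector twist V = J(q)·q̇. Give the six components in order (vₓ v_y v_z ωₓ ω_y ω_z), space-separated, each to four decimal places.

0.1938 0.0639 -0.2445 0.4845 0.3298 0.3236

o_n = [0.0991, -0.0932, 0.0508]
J₁: ẑ×o_n = [0.0932, 0.0991, -0.0000], ω = ẑ
J2: z=[-0.6018, -0.7986, 0.0000] o=[-0.3754, 0.2829, 0.2700] → [0.1751, -0.1319, 0.6052, -0.6018, -0.7986, 0.0000]
J3: z=[0.2992, -0.2254, -0.9272] o=[-0.2320, -0.4513, 0.4948] → [0.4320, -0.1741, 0.1817, 0.2992, -0.2254, -0.9272]
V = J·q̇ = [0.1938, 0.0639, -0.2445, 0.4845, 0.3298, 0.3236]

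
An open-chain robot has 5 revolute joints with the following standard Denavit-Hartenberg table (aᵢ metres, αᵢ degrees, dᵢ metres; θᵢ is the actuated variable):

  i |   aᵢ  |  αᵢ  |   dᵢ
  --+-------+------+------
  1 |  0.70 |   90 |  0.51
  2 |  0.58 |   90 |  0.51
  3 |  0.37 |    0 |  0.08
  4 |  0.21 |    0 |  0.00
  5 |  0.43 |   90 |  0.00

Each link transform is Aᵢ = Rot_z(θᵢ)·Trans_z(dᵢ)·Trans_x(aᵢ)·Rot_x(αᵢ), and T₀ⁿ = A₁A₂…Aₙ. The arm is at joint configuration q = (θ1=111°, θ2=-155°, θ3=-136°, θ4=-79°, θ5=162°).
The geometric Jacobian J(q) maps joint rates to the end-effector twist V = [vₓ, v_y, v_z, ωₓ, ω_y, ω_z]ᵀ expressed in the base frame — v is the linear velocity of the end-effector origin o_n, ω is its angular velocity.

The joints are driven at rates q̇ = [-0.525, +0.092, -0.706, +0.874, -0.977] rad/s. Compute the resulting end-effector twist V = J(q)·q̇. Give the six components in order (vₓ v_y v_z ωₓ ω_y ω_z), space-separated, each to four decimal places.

o_n = [-0.0806, 0.2937, 0.4132]
J₁: ẑ×o_n = [-0.2937, -0.0806, 0.0000], ω = ẑ
J2: z=[0.9336, 0.3584, 0.0000] o=[-0.2509, 0.6535, 0.5100] → [-0.0347, 0.0904, -0.3969, 0.9336, 0.3584, 0.0000]
J3: z=[0.1515, -0.3945, 0.9063] o=[0.4136, 0.3455, 0.2649] → [-0.0116, -0.4704, -0.2029, 0.1515, -0.3945, 0.9063]
J4: z=[0.1515, -0.3945, 0.9063] o=[0.0994, 0.4471, 0.4499] → [0.1534, -0.1576, -0.0942, 0.1515, -0.3945, 0.9063]
J5: z=[0.1515, -0.3945, 0.9063] o=[0.1559, 0.6358, 0.5226] → [0.3531, -0.1978, -0.1451, 0.1515, -0.3945, 0.9063]
V = J·q̇ = [-0.0517, 0.4383, 0.1661, -0.0366, 0.3522, -1.2582]

-0.0517 0.4383 0.1661 -0.0366 0.3522 -1.2582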